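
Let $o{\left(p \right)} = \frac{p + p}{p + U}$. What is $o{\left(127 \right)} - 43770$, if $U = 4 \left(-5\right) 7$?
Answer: $- \frac{569264}{13} \approx -43790.0$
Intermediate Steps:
$U = -140$ ($U = \left(-20\right) 7 = -140$)
$o{\left(p \right)} = \frac{2 p}{-140 + p}$ ($o{\left(p \right)} = \frac{p + p}{p - 140} = \frac{2 p}{-140 + p}$)
$o{\left(127 \right)} - 43770 = 2 \cdot 127 \frac{1}{-140 + 127} - 43770 = 2 \cdot 127 \frac{1}{-13} - 43770 = 2 \cdot 127 \left(- \frac{1}{13}\right) - 43770 = - \frac{254}{13} - 43770 = - \frac{569264}{13}$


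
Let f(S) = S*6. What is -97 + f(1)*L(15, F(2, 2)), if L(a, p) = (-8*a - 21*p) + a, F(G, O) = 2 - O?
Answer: -727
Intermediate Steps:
L(a, p) = -21*p - 7*a (L(a, p) = (-21*p - 8*a) + a = -21*p - 7*a)
f(S) = 6*S
-97 + f(1)*L(15, F(2, 2)) = -97 + (6*1)*(-21*(2 - 1*2) - 7*15) = -97 + 6*(-21*(2 - 2) - 105) = -97 + 6*(-21*0 - 105) = -97 + 6*(0 - 105) = -97 + 6*(-105) = -97 - 630 = -727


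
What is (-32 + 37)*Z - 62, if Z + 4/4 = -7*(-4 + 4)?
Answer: -67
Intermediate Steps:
Z = -1 (Z = -1 - 7*(-4 + 4) = -1 - 7*0 = -1 + 0 = -1)
(-32 + 37)*Z - 62 = (-32 + 37)*(-1) - 62 = 5*(-1) - 62 = -5 - 62 = -67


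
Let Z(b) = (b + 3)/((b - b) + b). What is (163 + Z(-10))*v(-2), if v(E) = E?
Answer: -1637/5 ≈ -327.40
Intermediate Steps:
Z(b) = (3 + b)/b (Z(b) = (3 + b)/(0 + b) = (3 + b)/b)
(163 + Z(-10))*v(-2) = (163 + (3 - 10)/(-10))*(-2) = (163 - ⅒*(-7))*(-2) = (163 + 7/10)*(-2) = (1637/10)*(-2) = -1637/5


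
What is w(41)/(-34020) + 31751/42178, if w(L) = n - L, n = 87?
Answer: 134778604/179361945 ≈ 0.75143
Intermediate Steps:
w(L) = 87 - L
w(41)/(-34020) + 31751/42178 = (87 - 1*41)/(-34020) + 31751/42178 = (87 - 41)*(-1/34020) + 31751*(1/42178) = 46*(-1/34020) + 31751/42178 = -23/17010 + 31751/42178 = 134778604/179361945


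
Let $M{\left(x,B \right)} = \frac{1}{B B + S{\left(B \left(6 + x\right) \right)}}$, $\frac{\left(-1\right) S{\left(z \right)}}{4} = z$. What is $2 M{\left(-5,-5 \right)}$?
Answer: $\frac{2}{45} \approx 0.044444$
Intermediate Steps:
$S{\left(z \right)} = - 4 z$
$M{\left(x,B \right)} = \frac{1}{B^{2} - 4 B \left(6 + x\right)}$ ($M{\left(x,B \right)} = \frac{1}{B B - 4 B \left(6 + x\right)} = \frac{1}{B^{2} - 4 B \left(6 + x\right)}$)
$2 M{\left(-5,-5 \right)} = 2 \frac{1}{\left(-5\right) \left(-24 - 5 - -20\right)} = 2 \left(- \frac{1}{5 \left(-24 - 5 + 20\right)}\right) = 2 \left(- \frac{1}{5 \left(-9\right)}\right) = 2 \left(\left(- \frac{1}{5}\right) \left(- \frac{1}{9}\right)\right) = 2 \cdot \frac{1}{45} = \frac{2}{45}$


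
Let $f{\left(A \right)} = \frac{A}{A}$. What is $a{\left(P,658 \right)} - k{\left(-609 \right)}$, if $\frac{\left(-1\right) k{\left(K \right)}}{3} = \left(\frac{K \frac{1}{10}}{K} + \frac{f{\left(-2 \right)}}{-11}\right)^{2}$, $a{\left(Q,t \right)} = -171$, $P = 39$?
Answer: $- \frac{2069097}{12100} \approx -171.0$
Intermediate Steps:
$f{\left(A \right)} = 1$
$k{\left(K \right)} = - \frac{3}{12100}$ ($k{\left(K \right)} = - 3 \left(\frac{K \frac{1}{10}}{K} + 1 \frac{1}{-11}\right)^{2} = - 3 \left(\frac{K \frac{1}{10}}{K} + 1 \left(- \frac{1}{11}\right)\right)^{2} = - 3 \left(\frac{\frac{1}{10} K}{K} - \frac{1}{11}\right)^{2} = - 3 \left(\frac{1}{10} - \frac{1}{11}\right)^{2} = - \frac{3}{12100}$)
$a{\left(P,658 \right)} - k{\left(-609 \right)} = -171 - - \frac{3}{12100} = -171 + \frac{3}{12100} = - \frac{2069097}{12100}$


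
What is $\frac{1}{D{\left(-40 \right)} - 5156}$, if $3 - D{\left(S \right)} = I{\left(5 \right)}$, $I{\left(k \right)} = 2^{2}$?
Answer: $- \frac{1}{5157} \approx -0.00019391$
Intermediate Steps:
$I{\left(k \right)} = 4$
$D{\left(S \right)} = -1$ ($D{\left(S \right)} = 3 - 4 = -1$)
$\frac{1}{D{\left(-40 \right)} - 5156} = \frac{1}{-1 - 5156} = \frac{1}{-5157} = - \frac{1}{5157}$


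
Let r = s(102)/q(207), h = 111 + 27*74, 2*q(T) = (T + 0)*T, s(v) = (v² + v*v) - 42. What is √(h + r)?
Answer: √90410073/207 ≈ 45.934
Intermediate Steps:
s(v) = -42 + 2*v² (s(v) = (v² + v²) - 42 = 2*v² - 42 = -42 + 2*v²)
q(T) = T²/2 (q(T) = ((T + 0)*T)/2 = (T*T)/2 = T²/2)
h = 2109 (h = 111 + 1998 = 2109)
r = 13844/14283 (r = (-42 + 2*102²)/(((½)*207²)) = (-42 + 2*10404)/(((½)*42849)) = (-42 + 20808)/(42849/2) = 20766*(2/42849) = 13844/14283 ≈ 0.96926)
√(h + r) = √(2109 + 13844/14283) = √(30136691/14283) = √90410073/207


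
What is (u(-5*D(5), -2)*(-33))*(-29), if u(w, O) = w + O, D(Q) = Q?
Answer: -25839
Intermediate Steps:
u(w, O) = O + w
(u(-5*D(5), -2)*(-33))*(-29) = ((-2 - 5*5)*(-33))*(-29) = ((-2 - 25)*(-33))*(-29) = -27*(-33)*(-29) = 891*(-29) = -25839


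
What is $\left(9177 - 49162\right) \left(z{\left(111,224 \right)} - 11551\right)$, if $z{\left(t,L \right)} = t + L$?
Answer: $448471760$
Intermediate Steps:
$z{\left(t,L \right)} = L + t$
$\left(9177 - 49162\right) \left(z{\left(111,224 \right)} - 11551\right) = \left(9177 - 49162\right) \left(\left(224 + 111\right) - 11551\right) = - 39985 \left(335 - 11551\right) = \left(-39985\right) \left(-11216\right) = 448471760$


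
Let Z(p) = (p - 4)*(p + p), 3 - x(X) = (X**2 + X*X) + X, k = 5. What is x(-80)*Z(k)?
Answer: -127170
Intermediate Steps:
x(X) = 3 - X - 2*X**2 (x(X) = 3 - ((X**2 + X*X) + X) = 3 - ((X**2 + X**2) + X) = 3 - (2*X**2 + X) = 3 - (X + 2*X**2) = 3 + (-X - 2*X**2) = 3 - X - 2*X**2)
Z(p) = 2*p*(-4 + p) (Z(p) = (-4 + p)*(2*p) = 2*p*(-4 + p))
x(-80)*Z(k) = (3 - 1*(-80) - 2*(-80)**2)*(2*5*(-4 + 5)) = (3 + 80 - 2*6400)*(2*5*1) = (3 + 80 - 12800)*10 = -12717*10 = -127170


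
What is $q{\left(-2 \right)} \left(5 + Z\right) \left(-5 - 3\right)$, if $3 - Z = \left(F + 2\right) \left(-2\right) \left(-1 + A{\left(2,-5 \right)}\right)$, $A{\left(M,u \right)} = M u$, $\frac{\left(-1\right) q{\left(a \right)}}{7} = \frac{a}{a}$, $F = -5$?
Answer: $4144$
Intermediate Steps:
$q{\left(a \right)} = -7$ ($q{\left(a \right)} = - 7 \frac{a}{a} = \left(-7\right) 1 = -7$)
$Z = 69$ ($Z = 3 - \left(-5 + 2\right) \left(-2\right) \left(-1 + 2 \left(-5\right)\right) = 3 - \left(-3\right) \left(-2\right) \left(-1 - 10\right) = 3 - 6 \left(-11\right) = 3 - -66 = 3 + 66 = 69$)
$q{\left(-2 \right)} \left(5 + Z\right) \left(-5 - 3\right) = - 7 \left(5 + 69\right) \left(-5 - 3\right) = - 7 \cdot 74 \left(-8\right) = \left(-7\right) \left(-592\right) = 4144$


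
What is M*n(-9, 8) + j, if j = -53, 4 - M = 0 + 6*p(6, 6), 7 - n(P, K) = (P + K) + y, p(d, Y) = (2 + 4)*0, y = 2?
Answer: -29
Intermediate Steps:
p(d, Y) = 0 (p(d, Y) = 6*0 = 0)
n(P, K) = 5 - K - P (n(P, K) = 7 - ((P + K) + 2) = 7 - ((K + P) + 2) = 7 - (2 + K + P) = 7 + (-2 - K - P) = 5 - K - P)
M = 4 (M = 4 - (0 + 6*0) = 4 - (0 + 0) = 4 - 1*0 = 4 + 0 = 4)
M*n(-9, 8) + j = 4*(5 - 1*8 - 1*(-9)) - 53 = 4*(5 - 8 + 9) - 53 = 4*6 - 53 = 24 - 53 = -29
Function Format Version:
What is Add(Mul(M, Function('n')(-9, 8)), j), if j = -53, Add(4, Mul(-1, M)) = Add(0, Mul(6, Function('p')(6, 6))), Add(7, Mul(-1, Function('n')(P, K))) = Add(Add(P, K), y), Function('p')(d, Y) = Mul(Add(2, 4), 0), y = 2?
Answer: -29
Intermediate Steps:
Function('p')(d, Y) = 0 (Function('p')(d, Y) = Mul(6, 0) = 0)
Function('n')(P, K) = Add(5, Mul(-1, K), Mul(-1, P)) (Function('n')(P, K) = Add(7, Mul(-1, Add(Add(P, K), 2))) = Add(7, Mul(-1, Add(Add(K, P), 2))) = Add(7, Mul(-1, Add(2, K, P))) = Add(7, Add(-2, Mul(-1, K), Mul(-1, P))) = Add(5, Mul(-1, K), Mul(-1, P)))
M = 4 (M = Add(4, Mul(-1, Add(0, Mul(6, 0)))) = Add(4, Mul(-1, Add(0, 0))) = Add(4, Mul(-1, 0)) = Add(4, 0) = 4)
Add(Mul(M, Function('n')(-9, 8)), j) = Add(Mul(4, Add(5, Mul(-1, 8), Mul(-1, -9))), -53) = Add(Mul(4, Add(5, -8, 9)), -53) = Add(Mul(4, 6), -53) = Add(24, -53) = -29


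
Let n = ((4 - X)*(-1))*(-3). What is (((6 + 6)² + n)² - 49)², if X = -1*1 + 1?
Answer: 589858369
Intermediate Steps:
X = 0 (X = -1 + 1 = 0)
n = 12 (n = ((4 - 1*0)*(-1))*(-3) = ((4 + 0)*(-1))*(-3) = (4*(-1))*(-3) = -4*(-3) = 12)
(((6 + 6)² + n)² - 49)² = (((6 + 6)² + 12)² - 49)² = ((12² + 12)² - 49)² = ((144 + 12)² - 49)² = (156² - 49)² = (24336 - 49)² = 24287² = 589858369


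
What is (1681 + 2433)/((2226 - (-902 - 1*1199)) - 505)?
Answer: 2057/1911 ≈ 1.0764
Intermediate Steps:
(1681 + 2433)/((2226 - (-902 - 1*1199)) - 505) = 4114/((2226 - (-902 - 1199)) - 505) = 4114/((2226 - 1*(-2101)) - 505) = 4114/((2226 + 2101) - 505) = 4114/(4327 - 505) = 4114/3822 = 4114*(1/3822) = 2057/1911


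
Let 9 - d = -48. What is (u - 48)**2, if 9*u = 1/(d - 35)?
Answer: 90307009/39204 ≈ 2303.5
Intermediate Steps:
d = 57 (d = 9 - 1*(-48) = 9 + 48 = 57)
u = 1/198 (u = 1/(9*(57 - 35)) = (1/9)/22 = (1/9)*(1/22) = 1/198 ≈ 0.0050505)
(u - 48)**2 = (1/198 - 48)**2 = (-9503/198)**2 = 90307009/39204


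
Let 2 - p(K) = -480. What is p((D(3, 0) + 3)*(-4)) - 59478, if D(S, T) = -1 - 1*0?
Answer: -58996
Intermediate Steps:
D(S, T) = -1 (D(S, T) = -1 + 0 = -1)
p(K) = 482 (p(K) = 2 - 1*(-480) = 2 + 480 = 482)
p((D(3, 0) + 3)*(-4)) - 59478 = 482 - 59478 = -58996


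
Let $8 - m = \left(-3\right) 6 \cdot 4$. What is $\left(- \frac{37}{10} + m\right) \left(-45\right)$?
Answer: $- \frac{6867}{2} \approx -3433.5$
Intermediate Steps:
$m = 80$ ($m = 8 - \left(-3\right) 6 \cdot 4 = 8 - \left(-18\right) 4 = 8 - -72 = 8 + 72 = 80$)
$\left(- \frac{37}{10} + m\right) \left(-45\right) = \left(- \frac{37}{10} + 80\right) \left(-45\right) = \frac{763}{10} \left(-45\right) = - \frac{6867}{2}$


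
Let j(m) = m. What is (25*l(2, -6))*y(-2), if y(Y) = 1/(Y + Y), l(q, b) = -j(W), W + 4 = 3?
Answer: -25/4 ≈ -6.2500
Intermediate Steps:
W = -1 (W = -4 + 3 = -1)
l(q, b) = 1 (l(q, b) = -1*(-1) = 1)
y(Y) = 1/(2*Y)
(25*l(2, -6))*y(-2) = (25*1)*((1/2)/(-2)) = 25*((1/2)*(-1/2)) = 25*(-1/4) = -25/4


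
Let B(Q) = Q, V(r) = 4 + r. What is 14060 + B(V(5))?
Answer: 14069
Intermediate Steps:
14060 + B(V(5)) = 14060 + (4 + 5) = 14060 + 9 = 14069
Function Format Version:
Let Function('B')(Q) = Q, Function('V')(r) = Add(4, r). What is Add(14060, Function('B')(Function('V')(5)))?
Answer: 14069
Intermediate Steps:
Add(14060, Function('B')(Function('V')(5))) = Add(14060, Add(4, 5)) = Add(14060, 9) = 14069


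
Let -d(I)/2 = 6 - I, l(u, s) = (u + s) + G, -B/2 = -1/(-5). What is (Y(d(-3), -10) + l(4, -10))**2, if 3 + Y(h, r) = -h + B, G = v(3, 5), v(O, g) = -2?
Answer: 1089/25 ≈ 43.560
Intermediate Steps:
B = -2/5 (B = -(-2)/(-5) = -(-2)*(-1)/5 = -2*1/5 = -2/5 ≈ -0.40000)
G = -2
l(u, s) = -2 + s + u (l(u, s) = (u + s) - 2 = (s + u) - 2 = -2 + s + u)
d(I) = -12 + 2*I (d(I) = -2*(6 - I) = -12 + 2*I)
Y(h, r) = -17/5 - h (Y(h, r) = -3 + (-h - 2/5) = -3 + (-2/5 - h) = -17/5 - h)
(Y(d(-3), -10) + l(4, -10))**2 = ((-17/5 - (-12 + 2*(-3))) + (-2 - 10 + 4))**2 = ((-17/5 - (-12 - 6)) - 8)**2 = ((-17/5 - 1*(-18)) - 8)**2 = ((-17/5 + 18) - 8)**2 = (73/5 - 8)**2 = (33/5)**2 = 1089/25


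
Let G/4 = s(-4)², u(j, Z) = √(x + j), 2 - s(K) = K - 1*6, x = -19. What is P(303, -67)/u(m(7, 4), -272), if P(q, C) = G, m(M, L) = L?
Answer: -192*I*√15/5 ≈ -148.72*I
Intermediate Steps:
s(K) = 8 - K (s(K) = 2 - (K - 1*6) = 2 - (K - 6) = 2 - (-6 + K) = 2 + (6 - K) = 8 - K)
u(j, Z) = √(-19 + j)
G = 576 (G = 4*(8 - 1*(-4))² = 4*(8 + 4)² = 4*12² = 4*144 = 576)
P(q, C) = 576
P(303, -67)/u(m(7, 4), -272) = 576/(√(-19 + 4)) = 576/(√(-15)) = 576/((I*√15)) = 576*(-I*√15/15) = -192*I*√15/5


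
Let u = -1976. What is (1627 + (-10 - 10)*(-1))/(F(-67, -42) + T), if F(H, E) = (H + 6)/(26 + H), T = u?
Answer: -7503/8995 ≈ -0.83413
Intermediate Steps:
T = -1976
F(H, E) = (6 + H)/(26 + H)
(1627 + (-10 - 10)*(-1))/(F(-67, -42) + T) = (1627 + (-10 - 10)*(-1))/((6 - 67)/(26 - 67) - 1976) = (1627 - 20*(-1))/(-61/(-41) - 1976) = (1627 + 20)/(-1/41*(-61) - 1976) = 1647/(61/41 - 1976) = 1647/(-80955/41) = 1647*(-41/80955) = -7503/8995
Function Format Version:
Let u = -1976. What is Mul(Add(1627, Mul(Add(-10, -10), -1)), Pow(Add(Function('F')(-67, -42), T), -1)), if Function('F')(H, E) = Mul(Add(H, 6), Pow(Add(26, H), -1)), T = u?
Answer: Rational(-7503, 8995) ≈ -0.83413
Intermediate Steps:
T = -1976
Function('F')(H, E) = Mul(Pow(Add(26, H), -1), Add(6, H)) (Function('F')(H, E) = Mul(Add(6, H), Pow(Add(26, H), -1)) = Mul(Pow(Add(26, H), -1), Add(6, H)))
Mul(Add(1627, Mul(Add(-10, -10), -1)), Pow(Add(Function('F')(-67, -42), T), -1)) = Mul(Add(1627, Mul(Add(-10, -10), -1)), Pow(Add(Mul(Pow(Add(26, -67), -1), Add(6, -67)), -1976), -1)) = Mul(Add(1627, Mul(-20, -1)), Pow(Add(Mul(Pow(-41, -1), -61), -1976), -1)) = Mul(Add(1627, 20), Pow(Add(Mul(Rational(-1, 41), -61), -1976), -1)) = Mul(1647, Pow(Add(Rational(61, 41), -1976), -1)) = Mul(1647, Pow(Rational(-80955, 41), -1)) = Mul(1647, Rational(-41, 80955)) = Rational(-7503, 8995)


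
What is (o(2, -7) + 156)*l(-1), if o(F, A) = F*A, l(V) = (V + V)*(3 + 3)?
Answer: -1704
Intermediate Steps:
l(V) = 12*V (l(V) = (2*V)*6 = 12*V)
o(F, A) = A*F
(o(2, -7) + 156)*l(-1) = (-7*2 + 156)*(12*(-1)) = (-14 + 156)*(-12) = 142*(-12) = -1704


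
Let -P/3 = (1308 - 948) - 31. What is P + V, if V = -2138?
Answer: -3125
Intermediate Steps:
P = -987 (P = -3*((1308 - 948) - 31) = -3*(360 - 31) = -3*329 = -987)
P + V = -987 - 2138 = -3125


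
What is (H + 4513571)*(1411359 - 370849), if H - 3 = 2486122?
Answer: 7283253684960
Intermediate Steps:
H = 2486125 (H = 3 + 2486122 = 2486125)
(H + 4513571)*(1411359 - 370849) = (2486125 + 4513571)*(1411359 - 370849) = 6999696*1040510 = 7283253684960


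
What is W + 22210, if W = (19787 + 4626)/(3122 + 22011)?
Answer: 558228343/25133 ≈ 22211.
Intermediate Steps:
W = 24413/25133 ≈ 0.97135
W + 22210 = 24413/25133 + 22210 = 558228343/25133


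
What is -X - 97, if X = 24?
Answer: -121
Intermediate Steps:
-X - 97 = -1*24 - 97 = -24 - 97 = -121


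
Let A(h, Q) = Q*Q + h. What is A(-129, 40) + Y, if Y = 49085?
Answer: 50556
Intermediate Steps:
A(h, Q) = h + Q**2 (A(h, Q) = Q**2 + h = h + Q**2)
A(-129, 40) + Y = (-129 + 40**2) + 49085 = (-129 + 1600) + 49085 = 1471 + 49085 = 50556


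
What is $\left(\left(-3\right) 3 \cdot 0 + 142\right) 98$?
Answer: $13916$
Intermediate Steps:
$\left(\left(-3\right) 3 \cdot 0 + 142\right) 98 = \left(\left(-9\right) 0 + 142\right) 98 = \left(0 + 142\right) 98 = 142 \cdot 98 = 13916$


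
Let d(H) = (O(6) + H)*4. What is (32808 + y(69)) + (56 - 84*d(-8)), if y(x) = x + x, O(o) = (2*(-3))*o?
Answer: 47786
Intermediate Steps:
O(o) = -6*o
y(x) = 2*x
d(H) = -144 + 4*H (d(H) = (-6*6 + H)*4 = (-36 + H)*4 = -144 + 4*H)
(32808 + y(69)) + (56 - 84*d(-8)) = (32808 + 2*69) + (56 - 84*(-144 + 4*(-8))) = (32808 + 138) + (56 - 84*(-144 - 32)) = 32946 + (56 - 84*(-176)) = 32946 + (56 + 14784) = 32946 + 14840 = 47786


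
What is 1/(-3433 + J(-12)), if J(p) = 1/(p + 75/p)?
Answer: -73/250613 ≈ -0.00029129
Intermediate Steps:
1/(-3433 + J(-12)) = 1/(-3433 - 12/(75 + (-12)²)) = 1/(-3433 - 12/(75 + 144)) = 1/(-3433 - 12/219) = 1/(-3433 - 12*1/219) = 1/(-3433 - 4/73) = 1/(-250613/73) = -73/250613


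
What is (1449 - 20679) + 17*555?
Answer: -9795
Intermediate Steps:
(1449 - 20679) + 17*555 = -19230 + 9435 = -9795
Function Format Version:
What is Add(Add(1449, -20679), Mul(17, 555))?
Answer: -9795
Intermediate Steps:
Add(Add(1449, -20679), Mul(17, 555)) = Add(-19230, 9435) = -9795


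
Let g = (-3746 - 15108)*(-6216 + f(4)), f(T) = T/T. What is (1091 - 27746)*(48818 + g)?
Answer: -3124670438340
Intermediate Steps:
f(T) = 1
g = 117177610 (g = (-3746 - 15108)*(-6216 + 1) = -18854*(-6215) = 117177610)
(1091 - 27746)*(48818 + g) = (1091 - 27746)*(48818 + 117177610) = -26655*117226428 = -3124670438340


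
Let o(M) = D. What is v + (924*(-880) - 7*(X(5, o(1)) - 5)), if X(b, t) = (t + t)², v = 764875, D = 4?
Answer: -48658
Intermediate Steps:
o(M) = 4
X(b, t) = 4*t² (X(b, t) = (2*t)² = 4*t²)
v + (924*(-880) - 7*(X(5, o(1)) - 5)) = 764875 + (924*(-880) - 7*(4*4² - 5)) = 764875 + (-813120 - 7*(4*16 - 5)) = 764875 + (-813120 - 7*(64 - 5)) = 764875 + (-813120 - 7*59) = 764875 + (-813120 - 413) = 764875 - 813533 = -48658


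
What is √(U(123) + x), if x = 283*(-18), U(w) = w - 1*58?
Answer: I*√5029 ≈ 70.915*I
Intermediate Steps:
U(w) = -58 + w (U(w) = w - 58 = -58 + w)
x = -5094
√(U(123) + x) = √((-58 + 123) - 5094) = √(65 - 5094) = √(-5029) = I*√5029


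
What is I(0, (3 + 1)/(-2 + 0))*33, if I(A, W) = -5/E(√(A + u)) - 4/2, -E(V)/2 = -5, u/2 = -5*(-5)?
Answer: -165/2 ≈ -82.500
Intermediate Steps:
u = 50 (u = 2*(-5*(-5)) = 2*25 = 50)
E(V) = 10 (E(V) = -2*(-5) = 10)
I(A, W) = -5/2 (I(A, W) = -5/10 - 4/2 = -5*⅒ - 4*½ = -½ - 2 = -5/2)
I(0, (3 + 1)/(-2 + 0))*33 = -5/2*33 = -165/2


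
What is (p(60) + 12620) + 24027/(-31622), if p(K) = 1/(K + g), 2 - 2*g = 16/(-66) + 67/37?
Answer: 58678537475735/4649920234 ≈ 12619.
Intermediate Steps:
g = 527/2442 (g = 1 - (16/(-66) + 67/37)/2 = 1 - (16*(-1/66) + 67*(1/37))/2 = 1 - (-8/33 + 67/37)/2 = 1 - ½*1915/1221 = 1 - 1915/2442 = 527/2442 ≈ 0.21581)
p(K) = 1/(527/2442 + K) (p(K) = 1/(K + 527/2442) = 1/(527/2442 + K))
(p(60) + 12620) + 24027/(-31622) = (2442/(527 + 2442*60) + 12620) + 24027/(-31622) = (2442/(527 + 146520) + 12620) + 24027*(-1/31622) = (2442/147047 + 12620) - 24027/31622 = 1855735582/147047 - 24027/31622 = 58678537475735/4649920234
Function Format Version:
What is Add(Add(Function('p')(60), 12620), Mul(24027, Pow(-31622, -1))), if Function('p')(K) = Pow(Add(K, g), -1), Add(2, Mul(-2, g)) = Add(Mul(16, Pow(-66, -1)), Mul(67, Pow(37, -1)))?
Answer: Rational(58678537475735, 4649920234) ≈ 12619.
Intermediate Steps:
g = Rational(527, 2442) (g = Add(1, Mul(Rational(-1, 2), Add(Mul(16, Pow(-66, -1)), Mul(67, Pow(37, -1))))) = Add(1, Mul(Rational(-1, 2), Add(Mul(16, Rational(-1, 66)), Mul(67, Rational(1, 37))))) = Add(1, Mul(Rational(-1, 2), Add(Rational(-8, 33), Rational(67, 37)))) = Add(1, Mul(Rational(-1, 2), Rational(1915, 1221))) = Add(1, Rational(-1915, 2442)) = Rational(527, 2442) ≈ 0.21581)
Function('p')(K) = Pow(Add(Rational(527, 2442), K), -1) (Function('p')(K) = Pow(Add(K, Rational(527, 2442)), -1) = Pow(Add(Rational(527, 2442), K), -1))
Add(Add(Function('p')(60), 12620), Mul(24027, Pow(-31622, -1))) = Add(Add(Mul(2442, Pow(Add(527, Mul(2442, 60)), -1)), 12620), Mul(24027, Pow(-31622, -1))) = Add(Add(Mul(2442, Pow(Add(527, 146520), -1)), 12620), Mul(24027, Rational(-1, 31622))) = Add(Add(Mul(2442, Pow(147047, -1)), 12620), Rational(-24027, 31622)) = Add(Add(Mul(2442, Rational(1, 147047)), 12620), Rational(-24027, 31622)) = Add(Add(Rational(2442, 147047), 12620), Rational(-24027, 31622)) = Add(Rational(1855735582, 147047), Rational(-24027, 31622)) = Rational(58678537475735, 4649920234)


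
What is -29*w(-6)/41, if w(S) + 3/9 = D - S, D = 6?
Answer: -1015/123 ≈ -8.2520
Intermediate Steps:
w(S) = 17/3 - S (w(S) = -⅓ + (6 - S) = 17/3 - S)
-29*w(-6)/41 = -29*(17/3 - 1*(-6))/41 = -29*(17/3 + 6)*(1/41) = -29*35/3*(1/41) = -1015/3*1/41 = -1015/123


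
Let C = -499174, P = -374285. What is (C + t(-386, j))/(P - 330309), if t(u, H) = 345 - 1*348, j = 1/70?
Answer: 499177/704594 ≈ 0.70846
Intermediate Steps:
j = 1/70 ≈ 0.014286
t(u, H) = -3 (t(u, H) = 345 - 348 = -3)
(C + t(-386, j))/(P - 330309) = (-499174 - 3)/(-374285 - 330309) = -499177/(-704594) = -499177*(-1/704594) = 499177/704594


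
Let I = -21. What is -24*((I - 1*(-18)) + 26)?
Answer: -552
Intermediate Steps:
-24*((I - 1*(-18)) + 26) = -24*((-21 - 1*(-18)) + 26) = -24*((-21 + 18) + 26) = -24*(-3 + 26) = -24*23 = -552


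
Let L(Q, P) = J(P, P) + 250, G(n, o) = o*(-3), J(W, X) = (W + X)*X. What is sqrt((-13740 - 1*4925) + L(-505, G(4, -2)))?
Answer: I*sqrt(18343) ≈ 135.44*I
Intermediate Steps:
J(W, X) = X*(W + X)
G(n, o) = -3*o
L(Q, P) = 250 + 2*P**2 (L(Q, P) = P*(P + P) + 250 = P*(2*P) + 250 = 2*P**2 + 250 = 250 + 2*P**2)
sqrt((-13740 - 1*4925) + L(-505, G(4, -2))) = sqrt((-13740 - 1*4925) + (250 + 2*(-3*(-2))**2)) = sqrt((-13740 - 4925) + (250 + 2*6**2)) = sqrt(-18665 + (250 + 2*36)) = sqrt(-18665 + (250 + 72)) = sqrt(-18665 + 322) = sqrt(-18343) = I*sqrt(18343)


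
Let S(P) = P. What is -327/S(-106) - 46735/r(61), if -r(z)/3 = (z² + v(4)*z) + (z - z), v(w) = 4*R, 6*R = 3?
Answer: 8723893/1222074 ≈ 7.1386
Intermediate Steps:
R = ½ (R = (⅙)*3 = ½ ≈ 0.50000)
v(w) = 2 (v(w) = 4*(½) = 2)
r(z) = -6*z - 3*z² (r(z) = -3*((z² + 2*z) + (z - z)) = -3*((z² + 2*z) + 0) = -3*(z² + 2*z) = -6*z - 3*z²)
-327/S(-106) - 46735/r(61) = -327/(-106) - 46735*(-1/(183*(2 + 61))) = -327*(-1/106) - 46735/((-3*61*63)) = 327/106 - 46735/(-11529) = 327/106 - 46735*(-1/11529) = 327/106 + 46735/11529 = 8723893/1222074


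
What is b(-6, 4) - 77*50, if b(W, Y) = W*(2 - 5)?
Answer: -3832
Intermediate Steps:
b(W, Y) = -3*W (b(W, Y) = W*(-3) = -3*W)
b(-6, 4) - 77*50 = -3*(-6) - 77*50 = 18 - 3850 = -3832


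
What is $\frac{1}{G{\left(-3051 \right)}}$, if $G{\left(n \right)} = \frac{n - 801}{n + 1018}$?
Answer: $\frac{19}{36} \approx 0.52778$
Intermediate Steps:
$G{\left(n \right)} = \frac{-801 + n}{1018 + n}$
$\frac{1}{G{\left(-3051 \right)}} = \frac{1}{\frac{1}{1018 - 3051} \left(-801 - 3051\right)} = \frac{1}{\frac{1}{-2033} \left(-3852\right)} = \frac{1}{\left(- \frac{1}{2033}\right) \left(-3852\right)} = \frac{1}{\frac{36}{19}} = \frac{19}{36}$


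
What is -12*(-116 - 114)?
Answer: 2760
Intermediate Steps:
-12*(-116 - 114) = -12*(-230) = 2760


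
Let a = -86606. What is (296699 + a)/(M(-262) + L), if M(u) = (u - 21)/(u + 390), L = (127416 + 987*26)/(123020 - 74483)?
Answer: 435084114816/1952671 ≈ 2.2281e+5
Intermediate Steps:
L = 51026/16179 (L = (127416 + 25662)/48537 = 153078*(1/48537) = 51026/16179 ≈ 3.1538)
M(u) = (-21 + u)/(390 + u)
(296699 + a)/(M(-262) + L) = (296699 - 86606)/((-21 - 262)/(390 - 262) + 51026/16179) = 210093/(-283/128 + 51026/16179) = 210093/(1952671/2070912) = 210093*(2070912/1952671) = 435084114816/1952671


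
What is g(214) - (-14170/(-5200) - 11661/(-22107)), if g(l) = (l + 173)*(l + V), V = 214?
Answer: 48821908659/294760 ≈ 1.6563e+5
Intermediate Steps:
g(l) = (173 + l)*(214 + l) (g(l) = (l + 173)*(l + 214) = (173 + l)*(214 + l))
g(214) - (-14170/(-5200) - 11661/(-22107)) = (37022 + 214² + 387*214) - (-14170/(-5200) - 11661/(-22107)) = (37022 + 45796 + 82818) - (-14170*(-1/5200) - 11661*(-1/22107)) = 165636 - (109/40 + 3887/7369) = 165636 - 1*958701/294760 = 165636 - 958701/294760 = 48821908659/294760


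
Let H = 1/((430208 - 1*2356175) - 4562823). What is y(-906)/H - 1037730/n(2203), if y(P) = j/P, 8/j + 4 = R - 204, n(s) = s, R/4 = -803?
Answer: -27748213288/56883663 ≈ -487.81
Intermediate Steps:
R = -3212 (R = 4*(-803) = -3212)
j = -2/855 (j = 8/(-4 + (-3212 - 204)) = 8/(-4 - 3416) = 8/(-3420) = 8*(-1/3420) = -2/855 ≈ -0.0023392)
H = -1/6488790 (H = 1/((430208 - 2356175) - 4562823) = 1/(-1925967 - 4562823) = 1/(-6488790) = -1/6488790 ≈ -1.5411e-7)
y(P) = -2/(855*P)
y(-906)/H - 1037730/n(2203) = (-2/855/(-906))/(-1/6488790) - 1037730/2203 = -2/855*(-1/906)*(-6488790) - 1037730*1/2203 = (1/387315)*(-6488790) - 1037730/2203 = -432586/25821 - 1037730/2203 = -27748213288/56883663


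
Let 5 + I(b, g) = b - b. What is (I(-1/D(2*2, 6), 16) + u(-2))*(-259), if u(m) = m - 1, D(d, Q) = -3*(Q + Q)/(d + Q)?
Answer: 2072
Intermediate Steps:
D(d, Q) = -6*Q/(Q + d) (D(d, Q) = -3*2*Q/(Q + d) = -6*Q/(Q + d))
u(m) = -1 + m
I(b, g) = -5 (I(b, g) = -5 + (b - b) = -5 + 0 = -5)
(I(-1/D(2*2, 6), 16) + u(-2))*(-259) = (-5 + (-1 - 2))*(-259) = (-5 - 3)*(-259) = -8*(-259) = 2072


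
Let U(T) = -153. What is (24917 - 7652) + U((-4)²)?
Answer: 17112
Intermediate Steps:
(24917 - 7652) + U((-4)²) = (24917 - 7652) - 153 = 17265 - 153 = 17112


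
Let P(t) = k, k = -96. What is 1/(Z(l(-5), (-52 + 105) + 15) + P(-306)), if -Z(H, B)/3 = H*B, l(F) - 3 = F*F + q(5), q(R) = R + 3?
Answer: -1/7440 ≈ -0.00013441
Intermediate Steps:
q(R) = 3 + R
P(t) = -96
l(F) = 11 + F² (l(F) = 3 + (F*F + (3 + 5)) = 3 + (F² + 8) = 3 + (8 + F²) = 11 + F²)
Z(H, B) = -3*B*H (Z(H, B) = -3*H*B = -3*B*H)
1/(Z(l(-5), (-52 + 105) + 15) + P(-306)) = 1/(-3*((-52 + 105) + 15)*(11 + (-5)²) - 96) = 1/(-3*(53 + 15)*(11 + 25) - 96) = 1/(-3*68*36 - 96) = 1/(-7344 - 96) = 1/(-7440) = -1/7440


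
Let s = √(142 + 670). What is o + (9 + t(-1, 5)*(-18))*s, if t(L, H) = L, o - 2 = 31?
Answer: 33 + 54*√203 ≈ 802.38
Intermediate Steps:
o = 33 (o = 2 + 31 = 33)
s = 2*√203 (s = √812 = 2*√203 ≈ 28.496)
o + (9 + t(-1, 5)*(-18))*s = 33 + (9 - 1*(-18))*(2*√203) = 33 + (9 + 18)*(2*√203) = 33 + 27*(2*√203) = 33 + 54*√203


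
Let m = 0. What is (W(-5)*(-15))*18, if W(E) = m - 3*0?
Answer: 0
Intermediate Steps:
W(E) = 0 (W(E) = 0 - 3*0 = 0 + 0 = 0)
(W(-5)*(-15))*18 = (0*(-15))*18 = 0*18 = 0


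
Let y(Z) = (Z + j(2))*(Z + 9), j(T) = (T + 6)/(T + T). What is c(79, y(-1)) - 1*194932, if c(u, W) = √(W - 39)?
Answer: -194932 + I*√31 ≈ -1.9493e+5 + 5.5678*I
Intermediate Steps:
j(T) = (6 + T)/(2*T) (j(T) = (6 + T)/((2*T)) = (6 + T)*(1/(2*T)) = (6 + T)/(2*T))
y(Z) = (2 + Z)*(9 + Z) (y(Z) = (Z + (½)*(6 + 2)/2)*(Z + 9) = (Z + (½)*(½)*8)*(9 + Z) = (Z + 2)*(9 + Z) = (2 + Z)*(9 + Z))
c(u, W) = √(-39 + W)
c(79, y(-1)) - 1*194932 = √(-39 + (18 + (-1)² + 11*(-1))) - 1*194932 = √(-39 + (18 + 1 - 11)) - 194932 = √(-39 + 8) - 194932 = √(-31) - 194932 = I*√31 - 194932 = -194932 + I*√31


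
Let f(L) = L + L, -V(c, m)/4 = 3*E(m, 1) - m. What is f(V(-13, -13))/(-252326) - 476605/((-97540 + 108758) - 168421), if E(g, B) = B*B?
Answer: 60139977607/19833202089 ≈ 3.0323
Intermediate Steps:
E(g, B) = B²
V(c, m) = -12 + 4*m (V(c, m) = -4*(3*1² - m) = -4*(3*1 - m) = -4*(3 - m) = -12 + 4*m)
f(L) = 2*L
f(V(-13, -13))/(-252326) - 476605/((-97540 + 108758) - 168421) = (2*(-12 + 4*(-13)))/(-252326) - 476605/((-97540 + 108758) - 168421) = (2*(-12 - 52))*(-1/252326) - 476605/(11218 - 168421) = (2*(-64))*(-1/252326) - 476605/(-157203) = -128*(-1/252326) - 476605*(-1/157203) = 64/126163 + 476605/157203 = 60139977607/19833202089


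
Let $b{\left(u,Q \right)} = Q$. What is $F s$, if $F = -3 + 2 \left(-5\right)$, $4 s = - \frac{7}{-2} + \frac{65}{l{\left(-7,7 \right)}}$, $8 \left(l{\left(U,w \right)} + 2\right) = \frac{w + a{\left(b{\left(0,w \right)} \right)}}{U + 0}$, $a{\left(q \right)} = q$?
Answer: $\frac{5941}{72} \approx 82.514$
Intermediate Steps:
$l{\left(U,w \right)} = -2 + \frac{w}{4 U}$ ($l{\left(U,w \right)} = -2 + \frac{\left(w + w\right) \frac{1}{U + 0}}{8} = -2 + \frac{2 w \frac{1}{U}}{8} = -2 + \frac{w}{4 U}$)
$s = - \frac{457}{72}$ ($s = \frac{- \frac{7}{-2} + \frac{65}{-2 + \frac{1}{4} \cdot 7 \frac{1}{-7}}}{4} = \frac{\left(-7\right) \left(- \frac{1}{2}\right) + \frac{65}{-2 + \frac{1}{4} \cdot 7 \left(- \frac{1}{7}\right)}}{4} = \frac{\frac{7}{2} + \frac{65}{-2 - \frac{1}{4}}}{4} = \frac{\frac{7}{2} + \frac{65}{- \frac{9}{4}}}{4} = \frac{\frac{7}{2} + 65 \left(- \frac{4}{9}\right)}{4} = \frac{\frac{7}{2} - \frac{260}{9}}{4} = \frac{1}{4} \left(- \frac{457}{18}\right) = - \frac{457}{72} \approx -6.3472$)
$F = -13$ ($F = -3 - 10 = -13$)
$F s = \left(-13\right) \left(- \frac{457}{72}\right) = \frac{5941}{72}$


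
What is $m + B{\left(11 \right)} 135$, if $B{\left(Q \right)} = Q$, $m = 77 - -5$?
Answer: $1567$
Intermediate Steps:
$m = 82$ ($m = 77 + 5 = 82$)
$m + B{\left(11 \right)} 135 = 82 + 11 \cdot 135 = 82 + 1485 = 1567$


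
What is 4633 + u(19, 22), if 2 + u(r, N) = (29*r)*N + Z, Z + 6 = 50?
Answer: 16797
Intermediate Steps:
Z = 44 (Z = -6 + 50 = 44)
u(r, N) = 42 + 29*N*r (u(r, N) = -2 + ((29*r)*N + 44) = -2 + (29*N*r + 44) = -2 + (44 + 29*N*r) = 42 + 29*N*r)
4633 + u(19, 22) = 4633 + (42 + 29*22*19) = 4633 + (42 + 12122) = 4633 + 12164 = 16797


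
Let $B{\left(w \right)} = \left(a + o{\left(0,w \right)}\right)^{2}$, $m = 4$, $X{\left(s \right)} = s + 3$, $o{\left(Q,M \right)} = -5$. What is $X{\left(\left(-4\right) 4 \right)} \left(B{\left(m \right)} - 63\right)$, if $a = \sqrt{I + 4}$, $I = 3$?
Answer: $403 + 130 \sqrt{7} \approx 746.95$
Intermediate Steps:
$X{\left(s \right)} = 3 + s$
$a = \sqrt{7}$ ($a = \sqrt{3 + 4} = \sqrt{7} \approx 2.6458$)
$B{\left(w \right)} = \left(-5 + \sqrt{7}\right)^{2}$ ($B{\left(w \right)} = \left(\sqrt{7} - 5\right)^{2} = \left(-5 + \sqrt{7}\right)^{2}$)
$X{\left(\left(-4\right) 4 \right)} \left(B{\left(m \right)} - 63\right) = \left(3 - 16\right) \left(\left(5 - \sqrt{7}\right)^{2} - 63\right) = \left(3 - 16\right) \left(-63 + \left(5 - \sqrt{7}\right)^{2}\right) = - 13 \left(-63 + \left(5 - \sqrt{7}\right)^{2}\right) = 819 - 13 \left(5 - \sqrt{7}\right)^{2}$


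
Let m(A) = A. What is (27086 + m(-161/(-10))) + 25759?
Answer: 528611/10 ≈ 52861.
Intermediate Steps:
(27086 + m(-161/(-10))) + 25759 = (27086 - 161/(-10)) + 25759 = (27086 - 161*(-1/10)) + 25759 = (27086 + 161/10) + 25759 = 271021/10 + 25759 = 528611/10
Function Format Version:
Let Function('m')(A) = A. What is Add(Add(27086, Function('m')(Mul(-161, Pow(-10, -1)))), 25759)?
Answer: Rational(528611, 10) ≈ 52861.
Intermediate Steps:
Add(Add(27086, Function('m')(Mul(-161, Pow(-10, -1)))), 25759) = Add(Add(27086, Mul(-161, Pow(-10, -1))), 25759) = Add(Add(27086, Mul(-161, Rational(-1, 10))), 25759) = Add(Add(27086, Rational(161, 10)), 25759) = Add(Rational(271021, 10), 25759) = Rational(528611, 10)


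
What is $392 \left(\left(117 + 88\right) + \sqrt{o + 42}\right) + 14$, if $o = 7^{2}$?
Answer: $80374 + 392 \sqrt{91} \approx 84114.0$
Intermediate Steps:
$o = 49$
$392 \left(\left(117 + 88\right) + \sqrt{o + 42}\right) + 14 = 392 \left(\left(117 + 88\right) + \sqrt{49 + 42}\right) + 14 = 392 \left(205 + \sqrt{91}\right) + 14 = \left(80360 + 392 \sqrt{91}\right) + 14 = 80374 + 392 \sqrt{91}$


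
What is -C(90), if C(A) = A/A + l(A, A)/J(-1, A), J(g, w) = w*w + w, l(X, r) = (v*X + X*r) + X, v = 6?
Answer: -188/91 ≈ -2.0659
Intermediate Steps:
l(X, r) = 7*X + X*r (l(X, r) = (6*X + X*r) + X = 7*X + X*r)
J(g, w) = w + w² (J(g, w) = w² + w = w + w²)
C(A) = 1 + (7 + A)/(1 + A) (C(A) = A/A + (A*(7 + A))/((A*(1 + A))) = 1 + (A*(7 + A))*(1/(A*(1 + A))) = 1 + (7 + A)/(1 + A))
-C(90) = -2*(4 + 90)/(1 + 90) = -2*94/91 = -1*188/91 = -188/91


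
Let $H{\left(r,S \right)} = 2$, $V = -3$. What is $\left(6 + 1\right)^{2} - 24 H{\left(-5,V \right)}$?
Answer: $1$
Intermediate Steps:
$\left(6 + 1\right)^{2} - 24 H{\left(-5,V \right)} = \left(6 + 1\right)^{2} - 48 = 7^{2} - 48 = 49 - 48 = 1$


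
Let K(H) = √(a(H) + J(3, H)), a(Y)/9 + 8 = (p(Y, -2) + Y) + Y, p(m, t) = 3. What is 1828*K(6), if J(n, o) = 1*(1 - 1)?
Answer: 5484*√7 ≈ 14509.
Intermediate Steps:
J(n, o) = 0 (J(n, o) = 1*0 = 0)
a(Y) = -45 + 18*Y (a(Y) = -72 + 9*((3 + Y) + Y) = -72 + 9*(3 + 2*Y) = -72 + (27 + 18*Y) = -45 + 18*Y)
K(H) = √(-45 + 18*H) (K(H) = √((-45 + 18*H) + 0) = √(-45 + 18*H))
1828*K(6) = 1828*(3*√(-5 + 2*6)) = 1828*(3*√(-5 + 12)) = 1828*(3*√7) = 5484*√7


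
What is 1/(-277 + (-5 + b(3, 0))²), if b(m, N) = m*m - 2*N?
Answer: -1/261 ≈ -0.0038314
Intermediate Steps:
b(m, N) = m² - 2*N
1/(-277 + (-5 + b(3, 0))²) = 1/(-277 + (-5 + (3² - 2*0))²) = 1/(-277 + (-5 + (9 + 0))²) = 1/(-277 + (-5 + 9)²) = 1/(-277 + 4²) = 1/(-277 + 16) = 1/(-261) = -1/261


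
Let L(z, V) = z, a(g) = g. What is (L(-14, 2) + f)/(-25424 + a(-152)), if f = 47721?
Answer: -47707/25576 ≈ -1.8653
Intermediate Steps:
(L(-14, 2) + f)/(-25424 + a(-152)) = (-14 + 47721)/(-25424 - 152) = 47707/(-25576) = 47707*(-1/25576) = -47707/25576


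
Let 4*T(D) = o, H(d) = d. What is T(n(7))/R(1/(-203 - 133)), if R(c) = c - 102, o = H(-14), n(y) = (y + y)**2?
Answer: 1176/34273 ≈ 0.034313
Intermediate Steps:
n(y) = 4*y**2 (n(y) = (2*y)**2 = 4*y**2)
o = -14
T(D) = -7/2 (T(D) = (1/4)*(-14) = -7/2)
R(c) = -102 + c
T(n(7))/R(1/(-203 - 133)) = -7/(2*(-102 + 1/(-203 - 133))) = -7/(2*(-102 + 1/(-336))) = -7/(2*(-102 - 1/336)) = -7/(2*(-34273/336)) = -7/2*(-336/34273) = 1176/34273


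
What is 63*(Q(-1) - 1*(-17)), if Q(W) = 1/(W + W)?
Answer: 2079/2 ≈ 1039.5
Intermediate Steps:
Q(W) = 1/(2*W)
63*(Q(-1) - 1*(-17)) = 63*((1/2)/(-1) - 1*(-17)) = 63*((1/2)*(-1) + 17) = 63*(-1/2 + 17) = 63*(33/2) = 2079/2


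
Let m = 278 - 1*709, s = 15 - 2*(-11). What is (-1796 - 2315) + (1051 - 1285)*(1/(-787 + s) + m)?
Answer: 12092914/125 ≈ 96743.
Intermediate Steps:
s = 37 (s = 15 + 22 = 37)
m = -431 (m = 278 - 709 = -431)
(-1796 - 2315) + (1051 - 1285)*(1/(-787 + s) + m) = (-1796 - 2315) + (1051 - 1285)*(1/(-787 + 37) - 431) = -4111 - 234*(1/(-750) - 431) = -4111 - 234*(-1/750 - 431) = -4111 - 234*(-323251/750) = -4111 + 12606789/125 = 12092914/125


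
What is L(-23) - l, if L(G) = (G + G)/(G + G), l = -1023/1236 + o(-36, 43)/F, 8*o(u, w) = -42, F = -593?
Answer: 222183/122158 ≈ 1.8188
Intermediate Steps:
o(u, w) = -21/4 (o(u, w) = (1/8)*(-42) = -21/4)
l = -100025/122158 (l = -1023/1236 - 21/4/(-593) = -1023*1/1236 - 21/4*(-1/593) = -341/412 + 21/2372 = -100025/122158 ≈ -0.81882)
L(G) = 1 (L(G) = (2*G)/((2*G)) = (2*G)*(1/(2*G)) = 1)
L(-23) - l = 1 - 1*(-100025/122158) = 1 + 100025/122158 = 222183/122158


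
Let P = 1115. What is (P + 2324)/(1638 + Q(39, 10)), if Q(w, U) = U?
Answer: 3439/1648 ≈ 2.0868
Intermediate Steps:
(P + 2324)/(1638 + Q(39, 10)) = (1115 + 2324)/(1638 + 10) = 3439/1648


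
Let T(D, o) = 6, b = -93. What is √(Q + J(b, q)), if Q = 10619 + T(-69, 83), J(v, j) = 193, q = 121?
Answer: 3*√1202 ≈ 104.01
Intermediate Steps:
Q = 10625 (Q = 10619 + 6 = 10625)
√(Q + J(b, q)) = √(10625 + 193) = √10818 = 3*√1202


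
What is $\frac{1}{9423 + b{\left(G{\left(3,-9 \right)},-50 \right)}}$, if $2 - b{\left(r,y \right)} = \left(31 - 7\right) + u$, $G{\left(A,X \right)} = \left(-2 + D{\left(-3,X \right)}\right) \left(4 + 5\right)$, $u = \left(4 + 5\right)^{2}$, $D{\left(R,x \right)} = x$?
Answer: $\frac{1}{9320} \approx 0.0001073$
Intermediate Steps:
$u = 81$ ($u = 9^{2} = 81$)
$G{\left(A,X \right)} = -18 + 9 X$ ($G{\left(A,X \right)} = \left(-2 + X\right) \left(4 + 5\right) = \left(-2 + X\right) 9 = -18 + 9 X$)
$b{\left(r,y \right)} = -103$ ($b{\left(r,y \right)} = 2 - \left(\left(31 - 7\right) + 81\right) = 2 - \left(24 + 81\right) = 2 - 105 = -103$)
$\frac{1}{9423 + b{\left(G{\left(3,-9 \right)},-50 \right)}} = \frac{1}{9423 - 103} = \frac{1}{9320}$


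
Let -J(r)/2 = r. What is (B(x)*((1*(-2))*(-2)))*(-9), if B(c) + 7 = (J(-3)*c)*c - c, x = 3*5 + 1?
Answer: -54468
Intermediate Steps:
J(r) = -2*r
x = 16 (x = 15 + 1 = 16)
B(c) = -7 - c + 6*c² (B(c) = -7 + (((-2*(-3))*c)*c - c) = -7 + ((6*c)*c - c) = -7 + (6*c² - c) = -7 + (-c + 6*c²) = -7 - c + 6*c²)
(B(x)*((1*(-2))*(-2)))*(-9) = ((-7 - 1*16 + 6*16²)*((1*(-2))*(-2)))*(-9) = ((-7 - 16 + 6*256)*(-2*(-2)))*(-9) = ((-7 - 16 + 1536)*4)*(-9) = (1513*4)*(-9) = 6052*(-9) = -54468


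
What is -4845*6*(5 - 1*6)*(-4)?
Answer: -116280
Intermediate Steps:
-4845*6*(5 - 1*6)*(-4) = -4845*6*(5 - 6)*(-4) = -4845*6*(-1)*(-4) = -(-29070)*(-4) = -4845*24 = -116280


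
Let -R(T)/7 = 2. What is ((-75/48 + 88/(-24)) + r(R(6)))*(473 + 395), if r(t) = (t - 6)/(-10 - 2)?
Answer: -12369/4 ≈ -3092.3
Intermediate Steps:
R(T) = -14 (R(T) = -7*2 = -14)
r(t) = ½ - t/12 (r(t) = (-6 + t)/(-12) = (-6 + t)*(-1/12) = ½ - t/12)
((-75/48 + 88/(-24)) + r(R(6)))*(473 + 395) = ((-75/48 + 88/(-24)) + (½ - 1/12*(-14)))*(473 + 395) = ((-75*1/48 + 88*(-1/24)) + (½ + 7/6))*868 = ((-25/16 - 11/3) + 5/3)*868 = (-251/48 + 5/3)*868 = -57/16*868 = -12369/4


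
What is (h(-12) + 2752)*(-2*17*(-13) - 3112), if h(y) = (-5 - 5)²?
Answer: -7614840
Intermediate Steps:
h(y) = 100 (h(y) = (-10)² = 100)
(h(-12) + 2752)*(-2*17*(-13) - 3112) = (100 + 2752)*(-2*17*(-13) - 3112) = 2852*(-34*(-13) - 3112) = 2852*(442 - 3112) = 2852*(-2670) = -7614840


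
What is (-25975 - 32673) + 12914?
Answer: -45734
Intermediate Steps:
(-25975 - 32673) + 12914 = -58648 + 12914 = -45734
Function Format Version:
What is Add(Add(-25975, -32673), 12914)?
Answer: -45734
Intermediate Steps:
Add(Add(-25975, -32673), 12914) = Add(-58648, 12914) = -45734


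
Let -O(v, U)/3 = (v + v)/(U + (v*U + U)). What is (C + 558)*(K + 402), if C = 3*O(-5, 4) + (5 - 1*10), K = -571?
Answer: -184379/2 ≈ -92190.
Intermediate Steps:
O(v, U) = -6*v/(2*U + U*v) (O(v, U) = -3*(v + v)/(U + (v*U + U)) = -3*2*v/(U + (U*v + U)) = -3*2*v/(U + (U + U*v)) = -3*2*v/(2*U + U*v) = -6*v/(2*U + U*v))
C = -25/2 (C = 3*(-6*(-5)/(4*(2 - 5))) + (5 - 1*10) = 3*(-6*(-5)*¼/(-3)) + (5 - 10) = 3*(-6*(-5)*¼*(-⅓)) - 5 = 3*(-5/2) - 5 = -15/2 - 5 = -25/2 ≈ -12.500)
(C + 558)*(K + 402) = (-25/2 + 558)*(-571 + 402) = (1091/2)*(-169) = -184379/2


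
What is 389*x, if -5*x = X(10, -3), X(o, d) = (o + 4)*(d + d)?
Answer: 32676/5 ≈ 6535.2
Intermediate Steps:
X(o, d) = 2*d*(4 + o) (X(o, d) = (4 + o)*(2*d) = 2*d*(4 + o))
x = 84/5 (x = -2*(-3)*(4 + 10)/5 = -2*(-3)*14/5 = -⅕*(-84) = 84/5 ≈ 16.800)
389*x = 389*(84/5) = 32676/5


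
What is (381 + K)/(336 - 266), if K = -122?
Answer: 37/10 ≈ 3.7000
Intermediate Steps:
(381 + K)/(336 - 266) = (381 - 122)/(336 - 266) = 259/70 = 259*(1/70) = 37/10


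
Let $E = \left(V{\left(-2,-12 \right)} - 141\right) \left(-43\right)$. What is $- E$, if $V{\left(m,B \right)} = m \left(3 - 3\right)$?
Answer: $-6063$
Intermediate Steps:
$V{\left(m,B \right)} = 0$ ($V{\left(m,B \right)} = m 0 = 0$)
$E = 6063$ ($E = \left(0 - 141\right) \left(-43\right) = \left(-141\right) \left(-43\right) = 6063$)
$- E = \left(-1\right) 6063 = -6063$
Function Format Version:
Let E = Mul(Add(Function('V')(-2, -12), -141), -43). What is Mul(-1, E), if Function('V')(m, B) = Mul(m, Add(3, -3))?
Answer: -6063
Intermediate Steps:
Function('V')(m, B) = 0 (Function('V')(m, B) = Mul(m, 0) = 0)
E = 6063 (E = Mul(Add(0, -141), -43) = Mul(-141, -43) = 6063)
Mul(-1, E) = Mul(-1, 6063) = -6063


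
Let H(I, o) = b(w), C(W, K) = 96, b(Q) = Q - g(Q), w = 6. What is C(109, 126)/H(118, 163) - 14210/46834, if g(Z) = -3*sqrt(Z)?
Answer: -756449/23417 + 16*sqrt(6) ≈ 6.8884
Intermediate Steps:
b(Q) = Q + 3*sqrt(Q) (b(Q) = Q - (-3)*sqrt(Q) = Q + 3*sqrt(Q))
H(I, o) = 6 + 3*sqrt(6)
C(109, 126)/H(118, 163) - 14210/46834 = 96/(6 + 3*sqrt(6)) - 14210/46834 = 96/(6 + 3*sqrt(6)) - 14210*1/46834 = 96/(6 + 3*sqrt(6)) - 7105/23417 = -7105/23417 + 96/(6 + 3*sqrt(6))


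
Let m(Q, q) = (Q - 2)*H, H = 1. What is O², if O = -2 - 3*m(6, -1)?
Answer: 196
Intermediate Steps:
m(Q, q) = -2 + Q (m(Q, q) = (Q - 2)*1 = (-2 + Q)*1 = -2 + Q)
O = -14 (O = -2 - 3*(-2 + 6) = -2 - 3*4 = -2 - 12 = -14)
O² = (-14)² = 196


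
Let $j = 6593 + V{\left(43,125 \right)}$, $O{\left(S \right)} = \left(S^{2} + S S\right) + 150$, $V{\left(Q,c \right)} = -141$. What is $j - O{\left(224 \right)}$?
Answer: $-94050$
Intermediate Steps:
$O{\left(S \right)} = 150 + 2 S^{2}$ ($O{\left(S \right)} = \left(S^{2} + S^{2}\right) + 150 = 2 S^{2} + 150 = 150 + 2 S^{2}$)
$j = 6452$ ($j = 6593 - 141 = 6452$)
$j - O{\left(224 \right)} = 6452 - \left(150 + 2 \cdot 224^{2}\right) = 6452 - \left(150 + 2 \cdot 50176\right) = 6452 - \left(150 + 100352\right) = 6452 - 100502 = -94050$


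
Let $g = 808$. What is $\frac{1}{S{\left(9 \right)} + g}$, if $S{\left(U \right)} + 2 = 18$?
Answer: $\frac{1}{824} \approx 0.0012136$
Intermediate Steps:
$S{\left(U \right)} = 16$ ($S{\left(U \right)} = -2 + 18 = 16$)
$\frac{1}{S{\left(9 \right)} + g} = \frac{1}{16 + 808} = \frac{1}{824}$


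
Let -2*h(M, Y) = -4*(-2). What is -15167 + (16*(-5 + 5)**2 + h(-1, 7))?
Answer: -15171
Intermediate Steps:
h(M, Y) = -4 (h(M, Y) = -(-2)*(-2) = -1/2*8 = -4)
-15167 + (16*(-5 + 5)**2 + h(-1, 7)) = -15167 + (16*(-5 + 5)**2 - 4) = -15167 + (16*0**2 - 4) = -15167 + (16*0 - 4) = -15167 + (0 - 4) = -15167 - 4 = -15171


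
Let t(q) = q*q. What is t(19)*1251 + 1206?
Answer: 452817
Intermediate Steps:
t(q) = q²
t(19)*1251 + 1206 = 19²*1251 + 1206 = 361*1251 + 1206 = 451611 + 1206 = 452817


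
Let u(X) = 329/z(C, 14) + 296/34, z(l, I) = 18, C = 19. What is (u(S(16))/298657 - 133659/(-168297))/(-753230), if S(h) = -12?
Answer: -4072119197669/3861685073759420340 ≈ -1.0545e-6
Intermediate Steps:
u(X) = 8257/306 (u(X) = 329/18 + 296/34 = 329*(1/18) + 296*(1/34) = 329/18 + 148/17 = 8257/306)
(u(S(16))/298657 - 133659/(-168297))/(-753230) = ((8257/306)/298657 - 133659/(-168297))/(-753230) = ((8257/306)*(1/298657) - 133659*(-1/168297))*(-1/753230) = (8257/91389042 + 44553/56099)*(-1/753230) = (4072119197669/5126833867158)*(-1/753230) = -4072119197669/3861685073759420340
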